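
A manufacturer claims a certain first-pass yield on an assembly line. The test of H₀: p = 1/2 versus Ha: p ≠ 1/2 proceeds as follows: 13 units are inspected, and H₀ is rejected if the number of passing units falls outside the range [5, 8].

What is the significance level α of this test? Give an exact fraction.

The significance level is the null-hypothesis probability of the rejection region {≤4} ∪ {≥9}.
Each tail has probability (1 + 13 + 78 + 286 + 715)/8192; doubling gives α = 2186/8192 = 1093/4096.

1093/4096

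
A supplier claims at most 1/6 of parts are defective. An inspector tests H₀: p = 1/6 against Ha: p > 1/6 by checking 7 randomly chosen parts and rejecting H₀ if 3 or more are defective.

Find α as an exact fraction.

331/3456

α = P(reject H₀ | H₀ true) = P(X ≥ 3 | p = 1/6), X ~ Binomial(7, 1/6).
Via the complement, α = 1 − Σ_{j=0}^{2} C(7,j)(1/6)^j(5/6)^{7-j} = 331/3456.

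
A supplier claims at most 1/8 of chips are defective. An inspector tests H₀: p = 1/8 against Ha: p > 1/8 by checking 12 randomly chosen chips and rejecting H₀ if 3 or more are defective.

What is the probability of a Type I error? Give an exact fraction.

12506902185/68719476736

Under H₀, S ~ Binomial(12, 1/8); the Type I error rate is P(S ≥ 3).
Computing the lower-tail complement: 1 − 56212574551/68719476736 = 12506902185/68719476736.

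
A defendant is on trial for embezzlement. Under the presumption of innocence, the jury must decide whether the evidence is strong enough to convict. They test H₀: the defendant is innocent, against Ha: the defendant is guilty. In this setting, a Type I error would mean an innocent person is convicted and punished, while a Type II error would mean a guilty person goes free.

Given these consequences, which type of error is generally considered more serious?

Type I error

The Type I consequence (an innocent person is convicted and punished) is more severe than the Type II consequence (a guilty person goes free).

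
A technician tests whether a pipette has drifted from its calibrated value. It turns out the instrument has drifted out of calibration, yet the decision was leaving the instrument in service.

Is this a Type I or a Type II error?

The null hypothesis here is that the instrument is correctly calibrated.
'Leaving the instrument in service' corresponds to failing to reject H₀.
H₀ was not rejected but H₀ is false — a Type II error (false negative).

Type II error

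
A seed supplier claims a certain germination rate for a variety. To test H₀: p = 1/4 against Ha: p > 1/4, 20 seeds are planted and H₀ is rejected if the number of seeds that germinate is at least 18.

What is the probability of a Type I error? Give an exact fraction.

1771/1099511627776

α = P(reject H₀ | H₀ true) = P(Y ≥ 18 | p = 1/4), with Y ~ Binomial(20, 1/4).
Summing C(20,j)(1/4)^j(3/4)^{20−j} for j = 18,…,20 gives 1771/1099511627776.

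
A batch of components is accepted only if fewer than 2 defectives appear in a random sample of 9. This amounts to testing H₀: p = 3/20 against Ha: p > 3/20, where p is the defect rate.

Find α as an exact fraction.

The significance level is the probability, assuming p = 3/20, of seeing 2 or more defectives in 9 draws.
α = 1 − P(K ≤ 1) = 1 − 76733331851/128000000000 = 51266668149/128000000000.

51266668149/128000000000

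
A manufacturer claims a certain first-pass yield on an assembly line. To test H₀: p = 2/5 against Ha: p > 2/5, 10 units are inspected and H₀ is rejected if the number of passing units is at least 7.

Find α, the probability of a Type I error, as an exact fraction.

α = P(reject H₀ | H₀ true) = P(Y ≥ 7 | p = 2/5), with Y ~ Binomial(10, 2/5).
Adding the binomial terms for j = 7 through 10 with p = 2/5 yields 534784/9765625.

534784/9765625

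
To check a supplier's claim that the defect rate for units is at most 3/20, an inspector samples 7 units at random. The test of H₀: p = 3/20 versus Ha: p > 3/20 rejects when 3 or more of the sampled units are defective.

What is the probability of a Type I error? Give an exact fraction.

α = P(reject H₀ | H₀ true) = P(Y ≥ 3 | p = 3/20), Y ~ Binomial(7, 3/20).
Via the complement, α = 1 − Σ_{j=0}^{2} C(7,j)(3/20)^j(17/20)^{7-j} = 18883881/256000000.

18883881/256000000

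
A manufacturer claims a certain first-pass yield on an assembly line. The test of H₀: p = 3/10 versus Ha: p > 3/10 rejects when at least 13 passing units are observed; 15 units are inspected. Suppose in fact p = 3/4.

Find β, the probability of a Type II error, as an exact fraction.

820244467/1073741824

Under the alternative p = 3/4, K ~ Binomial(15, 3/4); β is the probability the test does not reject, P(K < 13).
Equivalently, β = 1 − P(K ≥ 13) = 820244467/1073741824.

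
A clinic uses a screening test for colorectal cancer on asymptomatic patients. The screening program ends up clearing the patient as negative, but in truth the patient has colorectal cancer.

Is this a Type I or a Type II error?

Type II error

The null hypothesis here is that the patient does not have colorectal cancer.
'Clearing the patient as negative' corresponds to failing to reject H₀.
H₀ was not rejected but H₀ is false — a Type II error (false negative).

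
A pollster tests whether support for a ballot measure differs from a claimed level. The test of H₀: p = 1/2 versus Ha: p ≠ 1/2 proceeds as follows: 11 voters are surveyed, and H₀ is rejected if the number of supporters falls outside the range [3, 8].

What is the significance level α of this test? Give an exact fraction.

The significance level is the null-hypothesis probability of the rejection region {≤2} ∪ {≥9}.
The two tails are symmetric, so α = 2·(1 + 11 + 55)/2^11 = 134/2048 = 67/1024.

67/1024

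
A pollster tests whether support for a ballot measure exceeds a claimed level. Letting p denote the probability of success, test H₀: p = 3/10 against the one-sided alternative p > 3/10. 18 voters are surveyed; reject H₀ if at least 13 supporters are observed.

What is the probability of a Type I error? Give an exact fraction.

33635315945421/125000000000000000

The Type I error probability is α = P(K ≥ 13) computed under H₀, where K ~ Binomial(18, 3/10).
Summing C(18,j)(3/10)^j(7/10)^{18−j} for j = 13,…,18 gives 33635315945421/125000000000000000.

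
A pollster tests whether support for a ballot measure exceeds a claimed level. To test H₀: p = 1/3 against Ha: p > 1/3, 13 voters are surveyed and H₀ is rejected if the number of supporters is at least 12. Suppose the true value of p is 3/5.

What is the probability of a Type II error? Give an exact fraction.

β = P(fail to reject H₀ | Ha true) = P(X ≤ 11 | p = 3/5), X ~ Binomial(13, 3/5).
Summing C(13,j)·(3/5)^j·(2/5)^{13-j} for j = 0..11 gives 1205291336/1220703125.

1205291336/1220703125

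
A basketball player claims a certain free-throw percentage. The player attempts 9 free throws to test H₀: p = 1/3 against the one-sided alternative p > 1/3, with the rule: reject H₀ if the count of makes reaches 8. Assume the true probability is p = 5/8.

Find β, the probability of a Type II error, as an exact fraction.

3803679/4194304

β = P(fail to reject H₀ | Ha true) = P(Y ≤ 7 | p = 5/8), Y ~ Binomial(9, 5/8).
Equivalently, β = 1 − P(Y ≥ 8) = 3803679/4194304.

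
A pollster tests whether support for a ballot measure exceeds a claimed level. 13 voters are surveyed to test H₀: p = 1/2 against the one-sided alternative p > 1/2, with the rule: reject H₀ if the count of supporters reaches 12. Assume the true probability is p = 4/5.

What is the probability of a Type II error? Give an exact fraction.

β = P(fail to reject H₀ | Ha true) = P(S ≤ 11 | p = 4/5), S ~ Binomial(13, 4/5).
Adding the binomial probabilities P(S=0)+…+P(S=11) at p = 4/5 gives 935490453/1220703125.

935490453/1220703125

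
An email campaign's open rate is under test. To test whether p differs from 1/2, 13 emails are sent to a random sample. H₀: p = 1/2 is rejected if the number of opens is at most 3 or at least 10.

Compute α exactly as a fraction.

189/2048

α = P(Y ≤ 3 or Y ≥ 10 | p = 1/2), Y ~ Binomial(13, 1/2).
The two tails are symmetric, so α = 2·(1 + 13 + 78 + 286)/2^13 = 756/8192 = 189/2048.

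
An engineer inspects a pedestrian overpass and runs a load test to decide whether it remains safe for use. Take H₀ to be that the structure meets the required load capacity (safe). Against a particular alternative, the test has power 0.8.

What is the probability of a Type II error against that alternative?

Power = 1 − β, so β = 1 − 0.8 = 0.2.

0.2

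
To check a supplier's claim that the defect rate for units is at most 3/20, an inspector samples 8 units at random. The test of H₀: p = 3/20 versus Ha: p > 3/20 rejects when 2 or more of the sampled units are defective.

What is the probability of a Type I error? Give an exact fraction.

8776114407/25600000000

Under H₀, X ~ Binomial(8, 3/20); the Type I error rate is P(X ≥ 2).
Computing the lower-tail complement: 1 − 16823885593/25600000000 = 8776114407/25600000000.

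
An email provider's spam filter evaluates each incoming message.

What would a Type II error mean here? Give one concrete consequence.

A Type II error would mean concluding that the message is legitimate (not spam) (or at least failing to establish that the message is spam) when in fact the message is spam. Consequence: spam reaches the user's inbox.

With the conventional null hypothesis that the message is legitimate (not spam):
A Type II error is failing to reject H₀ when H₀ is false.
Here that means delivering the message to the inbox when actually the message is spam.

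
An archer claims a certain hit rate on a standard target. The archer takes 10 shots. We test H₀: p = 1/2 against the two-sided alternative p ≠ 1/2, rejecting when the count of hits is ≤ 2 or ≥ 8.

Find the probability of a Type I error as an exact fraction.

7/64

α = P(K ≤ 2 or K ≥ 8 | p = 1/2), K ~ Binomial(10, 1/2).
Each tail has probability (1 + 10 + 45)/1024; doubling gives α = 112/1024 = 7/64.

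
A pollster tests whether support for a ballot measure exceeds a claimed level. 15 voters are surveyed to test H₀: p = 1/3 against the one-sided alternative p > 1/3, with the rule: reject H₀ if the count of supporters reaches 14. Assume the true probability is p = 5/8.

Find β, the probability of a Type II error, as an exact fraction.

Under the alternative p = 5/8, K ~ Binomial(15, 5/8); β is the probability the test does not reject, P(K < 14).
Equivalently, β = 1 − P(K ≥ 14) = 17439598153791/17592186044416.

17439598153791/17592186044416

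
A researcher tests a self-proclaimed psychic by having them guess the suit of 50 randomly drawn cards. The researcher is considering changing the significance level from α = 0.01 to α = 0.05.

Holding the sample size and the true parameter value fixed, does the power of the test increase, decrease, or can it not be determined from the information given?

It increases.

Relaxing α lowers the evidence threshold; under Ha, outcomes that previously fell short now trigger rejection.
Since power = 1 − β and β decreases, power increases.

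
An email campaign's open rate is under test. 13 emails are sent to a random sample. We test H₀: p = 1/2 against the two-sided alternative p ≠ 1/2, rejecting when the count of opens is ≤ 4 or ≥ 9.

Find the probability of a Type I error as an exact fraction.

1093/4096

The significance level is the null-hypothesis probability of the rejection region {≤4} ∪ {≥9}.
The two tails are symmetric, so α = 2·(1 + 13 + 78 + 286 + 715)/2^13 = 2186/8192 = 1093/4096.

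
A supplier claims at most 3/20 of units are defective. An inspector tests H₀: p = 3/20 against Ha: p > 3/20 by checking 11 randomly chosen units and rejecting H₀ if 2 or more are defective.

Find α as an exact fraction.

Under H₀, K ~ Binomial(11, 3/20); the Type I error rate is P(K ≥ 2).
Via the complement, α = 1 − Σ_{j=0}^{1} C(11,j)(3/20)^j(17/20)^{11-j} = 2080006099551/4096000000000.

2080006099551/4096000000000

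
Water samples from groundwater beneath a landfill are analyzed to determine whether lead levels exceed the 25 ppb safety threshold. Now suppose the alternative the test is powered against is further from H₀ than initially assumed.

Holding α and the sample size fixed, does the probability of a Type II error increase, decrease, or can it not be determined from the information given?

A bigger departure from H₀ is easier for the test to detect, so it fails to reject less often.

It decreases.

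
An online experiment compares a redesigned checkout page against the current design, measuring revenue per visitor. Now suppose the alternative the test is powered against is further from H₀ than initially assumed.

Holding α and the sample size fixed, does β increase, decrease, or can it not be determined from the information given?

A larger true effect moves the Ha sampling distribution further from the H₀ critical value, making rejection more likely when Ha is true.

It decreases.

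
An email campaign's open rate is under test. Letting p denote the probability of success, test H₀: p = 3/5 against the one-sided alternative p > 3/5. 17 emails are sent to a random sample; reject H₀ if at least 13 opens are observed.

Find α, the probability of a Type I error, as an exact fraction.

19225941057/152587890625

The Type I error probability is α = P(X ≥ 13) computed under H₀, where X ~ Binomial(17, 3/5).
P(X ≥ 13) = Σ_{j=13}^{17} C(17,j)·(3/5)^j·(2/5)^{17-j} = 19225941057/152587890625.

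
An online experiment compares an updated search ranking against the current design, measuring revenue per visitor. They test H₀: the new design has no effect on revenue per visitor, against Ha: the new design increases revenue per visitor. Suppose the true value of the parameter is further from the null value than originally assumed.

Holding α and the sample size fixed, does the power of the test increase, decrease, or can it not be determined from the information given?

It increases.

A larger true effect moves the Ha sampling distribution further from the H₀ critical value, making rejection more likely when Ha is true.
Since power = 1 − β and β decreases, power increases.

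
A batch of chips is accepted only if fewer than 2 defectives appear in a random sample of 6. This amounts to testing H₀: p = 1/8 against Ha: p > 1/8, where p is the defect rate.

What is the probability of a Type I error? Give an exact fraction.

43653/262144

Under H₀, K ~ Binomial(6, 1/8); the Type I error rate is P(K ≥ 2).
α = 1 − P(K ≤ 1) = 1 − 218491/262144 = 43653/262144.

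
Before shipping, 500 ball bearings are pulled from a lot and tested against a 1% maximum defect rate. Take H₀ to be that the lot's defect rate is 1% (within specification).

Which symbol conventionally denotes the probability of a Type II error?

P(Type II error) = P(fail to reject H₀ | H₀ false) = β.

β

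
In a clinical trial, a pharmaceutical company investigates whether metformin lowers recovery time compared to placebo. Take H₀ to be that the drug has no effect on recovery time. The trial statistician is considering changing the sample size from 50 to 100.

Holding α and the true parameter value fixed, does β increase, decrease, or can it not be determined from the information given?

It decreases.

More data shrinks sampling variability; the test statistic under Ha concentrates further from the null value, making rejection more likely.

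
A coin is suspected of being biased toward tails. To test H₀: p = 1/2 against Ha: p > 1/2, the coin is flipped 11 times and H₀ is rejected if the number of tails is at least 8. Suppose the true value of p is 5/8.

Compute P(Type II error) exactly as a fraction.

688976199/1073741824

β = P(fail to reject H₀ | Ha true) = P(Y ≤ 7 | p = 5/8), Y ~ Binomial(11, 5/8).
Equivalently, β = 1 − P(Y ≥ 8) = 688976199/1073741824.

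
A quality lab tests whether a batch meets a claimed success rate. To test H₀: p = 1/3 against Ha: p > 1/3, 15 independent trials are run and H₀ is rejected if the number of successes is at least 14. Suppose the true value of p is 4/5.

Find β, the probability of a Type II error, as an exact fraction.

A Type II error is failing to reject when Ha holds: with p = 4/5, β = P(S ≤ 13).
Equivalently, β = 1 − P(S ≥ 14) = 25417304461/30517578125.

25417304461/30517578125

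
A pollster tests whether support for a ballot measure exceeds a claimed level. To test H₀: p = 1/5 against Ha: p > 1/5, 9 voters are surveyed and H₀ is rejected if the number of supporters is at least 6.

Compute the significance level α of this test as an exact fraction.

5989/1953125

The Type I error probability is α = P(S ≥ 6) computed under H₀, where S ~ Binomial(9, 1/5).
P(S ≥ 6) = Σ_{j=6}^{9} C(9,j)·(1/5)^j·(4/5)^{9-j} = 5989/1953125.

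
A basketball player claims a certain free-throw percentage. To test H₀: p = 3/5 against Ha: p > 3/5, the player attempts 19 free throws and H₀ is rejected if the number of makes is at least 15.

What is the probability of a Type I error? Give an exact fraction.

Under H₀, X ~ Binomial(19, 3/5), and α = P(X ≥ 15).
Summing C(19,j)(3/5)^j(2/5)^{19−j} for j = 15,…,19 gives 265555221849/3814697265625.

265555221849/3814697265625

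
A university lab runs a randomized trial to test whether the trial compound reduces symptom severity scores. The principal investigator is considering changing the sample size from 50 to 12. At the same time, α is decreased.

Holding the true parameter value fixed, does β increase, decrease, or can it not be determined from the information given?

With less data the test statistic is noisier; under Ha, more outcomes land inside the acceptance region. A smaller α moves the rejection region further into the tail. With the alternative true, more outcomes now fall outside the rejection region, so failing to reject becomes more likely. Both changes push β in the same direction.

It increases.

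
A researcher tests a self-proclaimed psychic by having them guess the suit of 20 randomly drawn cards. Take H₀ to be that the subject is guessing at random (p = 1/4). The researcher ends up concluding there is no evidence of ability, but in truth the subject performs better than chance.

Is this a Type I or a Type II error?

Type II error

'Concluding there is no evidence of ability' corresponds to failing to reject H₀.
H₀ was not rejected but H₀ is false — a Type II error (false negative).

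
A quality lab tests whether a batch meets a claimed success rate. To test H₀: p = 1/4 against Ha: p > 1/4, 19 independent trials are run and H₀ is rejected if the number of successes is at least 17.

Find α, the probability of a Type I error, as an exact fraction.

α = P(reject H₀ | H₀ true) = P(K ≥ 17 | p = 1/4), with K ~ Binomial(19, 1/4).
Adding the binomial terms for j = 17 through 19 with p = 1/4 yields 1597/274877906944.

1597/274877906944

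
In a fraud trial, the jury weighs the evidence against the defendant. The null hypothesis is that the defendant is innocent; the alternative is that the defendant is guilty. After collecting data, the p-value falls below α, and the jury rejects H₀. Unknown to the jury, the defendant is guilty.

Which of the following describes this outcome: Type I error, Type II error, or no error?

No error (correct decision).

The test rejected a false H₀ — the decision matches the true state.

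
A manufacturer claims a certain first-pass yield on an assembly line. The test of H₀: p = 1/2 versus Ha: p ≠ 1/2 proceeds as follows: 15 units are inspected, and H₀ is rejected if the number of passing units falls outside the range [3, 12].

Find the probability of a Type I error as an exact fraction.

The significance level is the null-hypothesis probability of the rejection region {≤2} ∪ {≥13}.
The two tails are symmetric, so α = 2·(1 + 15 + 105)/2^15 = 242/32768 = 121/16384.

121/16384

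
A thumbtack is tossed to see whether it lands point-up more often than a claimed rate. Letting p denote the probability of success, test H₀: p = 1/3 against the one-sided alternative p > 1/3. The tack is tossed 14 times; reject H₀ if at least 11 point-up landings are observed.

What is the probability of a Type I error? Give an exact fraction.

3305/4782969

α = P(reject H₀ | H₀ true) = P(Y ≥ 11 | p = 1/3), with Y ~ Binomial(14, 1/3).
Summing C(14,j)(1/3)^j(2/3)^{14−j} for j = 11,…,14 gives 3305/4782969.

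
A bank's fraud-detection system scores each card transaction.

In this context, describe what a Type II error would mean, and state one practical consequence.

A Type II error would mean concluding that the transaction is legitimate (or at least failing to establish that the transaction is fraudulent) when in fact the transaction is fraudulent. Consequence: a fraudulent charge goes through and the bank absorbs the loss.

With the conventional null hypothesis that the transaction is legitimate:
A Type II error is failing to reject H₀ when H₀ is false.
Here that means approving the transaction when actually the transaction is fraudulent.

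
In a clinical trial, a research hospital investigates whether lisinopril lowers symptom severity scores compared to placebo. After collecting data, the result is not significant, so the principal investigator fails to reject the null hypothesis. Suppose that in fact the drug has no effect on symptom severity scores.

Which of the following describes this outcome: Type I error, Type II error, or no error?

No error — this is a correct decision.

The conventional null hypothesis here is that the drug has no effect on symptom severity scores.
The test retained a true H₀ — the decision matches the true state.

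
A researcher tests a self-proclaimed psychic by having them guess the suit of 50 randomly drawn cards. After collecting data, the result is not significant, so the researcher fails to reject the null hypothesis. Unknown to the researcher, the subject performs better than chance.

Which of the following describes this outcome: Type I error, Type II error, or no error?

The conventional null hypothesis here is that the subject is guessing at random (p = 1/4).
H₀ was not rejected, but H₀ is actually false.
Failing to reject a false null hypothesis is a Type II error (false negative).

Type II error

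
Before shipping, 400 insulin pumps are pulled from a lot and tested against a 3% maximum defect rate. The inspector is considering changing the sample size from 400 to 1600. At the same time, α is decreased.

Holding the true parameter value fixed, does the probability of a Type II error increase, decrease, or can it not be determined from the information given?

The first change alone would make β decrease; the second alone would make β increase. Which effect dominates depends on the magnitudes, which are not given.

Cannot be determined from the information given.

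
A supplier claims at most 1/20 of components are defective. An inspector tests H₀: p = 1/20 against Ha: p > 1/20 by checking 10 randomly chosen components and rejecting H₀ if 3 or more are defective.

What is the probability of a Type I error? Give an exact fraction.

The significance level is the probability, assuming p = 1/20, of seeing 3 or more defectives in 10 draws.
Computing the lower-tail complement: 1 − 2530550893109/2560000000000 = 29449106891/2560000000000.

29449106891/2560000000000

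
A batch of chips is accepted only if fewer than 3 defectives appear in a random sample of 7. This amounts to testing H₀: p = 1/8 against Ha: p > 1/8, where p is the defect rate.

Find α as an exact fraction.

97119/2097152

Under H₀, X ~ Binomial(7, 1/8); the Type I error rate is P(X ≥ 3).
Via the complement, α = 1 − Σ_{j=0}^{2} C(7,j)(1/8)^j(7/8)^{7-j} = 97119/2097152.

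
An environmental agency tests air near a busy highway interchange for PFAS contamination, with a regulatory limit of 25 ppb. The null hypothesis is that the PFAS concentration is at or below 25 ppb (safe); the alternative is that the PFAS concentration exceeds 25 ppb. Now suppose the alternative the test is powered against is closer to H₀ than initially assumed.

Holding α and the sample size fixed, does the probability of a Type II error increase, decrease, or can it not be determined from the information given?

A smaller true effect puts the Ha sampling distribution closer to H₀, so more of it falls in the non-rejection region.

It increases.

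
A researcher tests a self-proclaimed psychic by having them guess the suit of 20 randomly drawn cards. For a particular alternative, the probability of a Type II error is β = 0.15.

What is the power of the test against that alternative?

Power = 1 − β = 1 − 0.15 = 0.85.

0.85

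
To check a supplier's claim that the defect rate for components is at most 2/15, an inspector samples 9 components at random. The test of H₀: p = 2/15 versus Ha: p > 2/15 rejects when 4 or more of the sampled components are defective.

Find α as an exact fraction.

Under H₀, K ~ Binomial(9, 2/15); the Type I error rate is P(K ≥ 4).
Via the complement, α = 1 − Σ_{j=0}^{3} C(9,j)(2/15)^j(13/15)^{9-j} = 876304928/38443359375.

876304928/38443359375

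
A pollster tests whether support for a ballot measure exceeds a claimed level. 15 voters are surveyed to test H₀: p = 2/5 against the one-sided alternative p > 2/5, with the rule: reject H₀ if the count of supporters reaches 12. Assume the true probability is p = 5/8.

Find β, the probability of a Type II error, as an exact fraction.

β = P(fail to reject H₀ | Ha true) = P(K ≤ 11 | p = 5/8), K ~ Binomial(15, 5/8).
Summing C(15,j)·(5/8)^j·(3/8)^{15-j} for j = 0..11 gives 7681591069083/8796093022208.

7681591069083/8796093022208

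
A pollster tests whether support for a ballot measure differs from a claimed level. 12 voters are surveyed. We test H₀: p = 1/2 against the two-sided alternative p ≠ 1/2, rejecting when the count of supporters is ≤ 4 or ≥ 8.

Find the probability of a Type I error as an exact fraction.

397/1024

α = P(X ≤ 4 or X ≥ 8 | p = 1/2), X ~ Binomial(12, 1/2).
By symmetry, α = 2·P(X ≤ 4) = 2·(1 + 12 + 66 + 220 + 495)/4096 = 1588/4096 = 397/1024.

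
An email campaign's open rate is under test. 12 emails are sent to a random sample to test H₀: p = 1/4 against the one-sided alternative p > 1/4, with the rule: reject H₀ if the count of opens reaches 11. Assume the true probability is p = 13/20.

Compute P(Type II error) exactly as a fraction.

3922160441778411/4096000000000000

β = P(fail to reject H₀ | Ha true) = P(X ≤ 10 | p = 13/20), X ~ Binomial(12, 13/20).
Equivalently, β = 1 − P(X ≥ 11) = 3922160441778411/4096000000000000.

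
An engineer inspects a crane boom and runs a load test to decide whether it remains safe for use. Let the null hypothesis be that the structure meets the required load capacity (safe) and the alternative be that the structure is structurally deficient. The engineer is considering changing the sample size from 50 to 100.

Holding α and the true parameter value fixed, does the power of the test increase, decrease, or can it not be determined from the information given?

It increases.

A larger sample reduces the standard error, pulling the sampling distribution under Ha further from the non-rejection region.
Since power = 1 − β and β decreases, power increases.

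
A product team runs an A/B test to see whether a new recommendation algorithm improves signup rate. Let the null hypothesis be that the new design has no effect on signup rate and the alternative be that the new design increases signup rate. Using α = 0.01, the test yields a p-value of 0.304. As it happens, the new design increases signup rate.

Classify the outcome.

Since p = 0.304 ≥ α = 0.01, H₀ is not rejected.
H₀ is false (actually the new design increases signup rate).
Failing to reject a false H₀ is a Type II error.

Type II error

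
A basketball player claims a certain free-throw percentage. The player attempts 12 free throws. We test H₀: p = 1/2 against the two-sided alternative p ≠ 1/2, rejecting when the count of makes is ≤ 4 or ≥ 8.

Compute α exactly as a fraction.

Under H₀, K ~ Binomial(12, 1/2); α is the probability of landing in either tail, P(K ≤ 4) + P(K ≥ 8).
The two tails are symmetric, so α = 2·(1 + 12 + 66 + 220 + 495)/2^12 = 1588/4096 = 397/1024.

397/1024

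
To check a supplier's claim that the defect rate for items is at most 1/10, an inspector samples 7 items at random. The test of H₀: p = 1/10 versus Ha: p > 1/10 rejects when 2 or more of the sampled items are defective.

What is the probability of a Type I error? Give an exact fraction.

α = P(reject H₀ | H₀ true) = P(X ≥ 2 | p = 1/10), X ~ Binomial(7, 1/10).
Computing the lower-tail complement: 1 − 531441/625000 = 93559/625000.

93559/625000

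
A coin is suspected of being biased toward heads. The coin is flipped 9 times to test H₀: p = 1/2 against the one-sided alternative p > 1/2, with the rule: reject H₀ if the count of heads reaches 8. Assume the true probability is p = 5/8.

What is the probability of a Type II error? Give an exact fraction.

3803679/4194304

A Type II error is failing to reject when Ha holds: with p = 5/8, β = P(S ≤ 7).
Adding the binomial probabilities P(S=0)+…+P(S=7) at p = 5/8 gives 3803679/4194304.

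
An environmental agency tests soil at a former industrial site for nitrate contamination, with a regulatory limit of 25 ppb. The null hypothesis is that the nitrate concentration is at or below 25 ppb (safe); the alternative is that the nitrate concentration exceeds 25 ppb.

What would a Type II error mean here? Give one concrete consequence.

A Type II error would mean concluding that the nitrate concentration is at or below 25 ppb (safe) (or at least failing to establish that the nitrate concentration exceeds 25 ppb) when in fact the nitrate concentration exceeds 25 ppb. Consequence: a site with unsafe nitrate levels is certified clean, and people continue to be exposed.

A Type II error is failing to reject H₀ when H₀ is false.
Here that means certifying the site as safe when actually the nitrate concentration exceeds 25 ppb.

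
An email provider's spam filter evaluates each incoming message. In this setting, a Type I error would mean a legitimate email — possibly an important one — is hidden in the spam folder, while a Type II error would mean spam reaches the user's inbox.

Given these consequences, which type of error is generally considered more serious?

The Type I consequence (a legitimate email — possibly an important one — is hidden in the spam folder) is more severe than the Type II consequence (spam reaches the user's inbox).

Type I error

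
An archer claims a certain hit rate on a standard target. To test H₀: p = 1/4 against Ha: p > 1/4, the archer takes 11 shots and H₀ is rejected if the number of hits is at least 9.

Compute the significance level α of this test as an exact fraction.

529/4194304

Under H₀, S ~ Binomial(11, 1/4), and α = P(S ≥ 9).
Summing C(11,j)(1/4)^j(3/4)^{11−j} for j = 9,…,11 gives 529/4194304.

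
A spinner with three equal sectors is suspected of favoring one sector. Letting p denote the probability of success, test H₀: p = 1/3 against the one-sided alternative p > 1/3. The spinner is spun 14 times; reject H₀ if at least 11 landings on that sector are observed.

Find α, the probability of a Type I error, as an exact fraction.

3305/4782969

The Type I error probability is α = P(S ≥ 11) computed under H₀, where S ~ Binomial(14, 1/3).
Adding the binomial terms for j = 11 through 14 with p = 1/3 yields 3305/4782969.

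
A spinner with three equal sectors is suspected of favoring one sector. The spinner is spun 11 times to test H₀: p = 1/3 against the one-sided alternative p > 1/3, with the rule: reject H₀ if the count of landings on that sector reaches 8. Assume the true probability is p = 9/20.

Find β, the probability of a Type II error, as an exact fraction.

4807868226029/5120000000000

β = P(fail to reject H₀ | Ha true) = P(K ≤ 7 | p = 9/20), K ~ Binomial(11, 9/20).
Adding the binomial probabilities P(K=0)+…+P(K=7) at p = 9/20 gives 4807868226029/5120000000000.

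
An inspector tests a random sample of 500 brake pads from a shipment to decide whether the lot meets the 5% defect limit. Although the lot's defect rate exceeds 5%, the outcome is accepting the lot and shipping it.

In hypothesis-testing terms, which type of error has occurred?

Type II error

The null hypothesis here is that the lot's defect rate is 5% (within specification).
'Accepting the lot and shipping it' corresponds to failing to reject H₀.
H₀ was not rejected but H₀ is false — a Type II error (false negative).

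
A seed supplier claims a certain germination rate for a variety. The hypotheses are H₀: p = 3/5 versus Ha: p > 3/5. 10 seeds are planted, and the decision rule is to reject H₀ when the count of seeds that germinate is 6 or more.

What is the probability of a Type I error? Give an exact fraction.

α = P(reject H₀ | H₀ true) = P(S ≥ 6 | p = 3/5), with S ~ Binomial(10, 3/5).
Summing C(10,j)(3/5)^j(2/5)^{10−j} for j = 6,…,10 gives 6182649/9765625.

6182649/9765625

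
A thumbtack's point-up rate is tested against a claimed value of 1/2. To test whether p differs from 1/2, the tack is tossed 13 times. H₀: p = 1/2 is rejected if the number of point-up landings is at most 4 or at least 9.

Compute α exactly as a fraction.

1093/4096

α = P(Y ≤ 4 or Y ≥ 9 | p = 1/2), Y ~ Binomial(13, 1/2).
Each tail has probability (1 + 13 + 78 + 286 + 715)/8192; doubling gives α = 2186/8192 = 1093/4096.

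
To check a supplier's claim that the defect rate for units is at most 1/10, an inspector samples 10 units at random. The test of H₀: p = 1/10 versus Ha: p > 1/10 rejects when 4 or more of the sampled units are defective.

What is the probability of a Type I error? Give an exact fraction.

7996999/625000000

Under H₀, Y ~ Binomial(10, 1/10); the Type I error rate is P(Y ≥ 4).
α = 1 − P(Y ≤ 3) = 1 − 617003001/625000000 = 7996999/625000000.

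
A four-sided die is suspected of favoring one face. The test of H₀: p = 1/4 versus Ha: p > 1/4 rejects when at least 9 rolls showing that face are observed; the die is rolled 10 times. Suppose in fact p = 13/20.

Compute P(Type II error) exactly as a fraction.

β = P(fail to reject H₀ | Ha true) = P(S ≤ 8 | p = 13/20), S ~ Binomial(10, 13/20).
Equivalently, β = 1 − P(S ≥ 9) = 9359826552041/10240000000000.

9359826552041/10240000000000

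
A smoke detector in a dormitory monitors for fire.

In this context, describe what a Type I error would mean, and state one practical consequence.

With the conventional null hypothesis that there is no fire:
A Type I error is rejecting H₀ when H₀ is true.
Here that means sounding the alarm and evacuating the building when actually there is no fire.

A Type I error would mean concluding that there is a fire when in fact there is no fire. Consequence: the building is evacuated for a false alarm, disrupting work.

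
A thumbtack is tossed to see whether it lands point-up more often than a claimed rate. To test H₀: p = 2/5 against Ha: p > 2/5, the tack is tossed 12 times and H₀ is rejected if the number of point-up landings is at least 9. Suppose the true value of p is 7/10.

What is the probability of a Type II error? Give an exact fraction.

101496845313/200000000000

Under the alternative p = 7/10, X ~ Binomial(12, 7/10); β is the probability the test does not reject, P(X < 9).
Equivalently, β = 1 − P(X ≥ 9) = 101496845313/200000000000.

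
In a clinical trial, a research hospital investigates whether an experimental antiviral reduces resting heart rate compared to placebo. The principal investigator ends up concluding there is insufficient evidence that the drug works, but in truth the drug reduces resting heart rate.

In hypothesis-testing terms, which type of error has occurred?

The null hypothesis here is that the drug has no effect on resting heart rate.
'Concluding there is insufficient evidence that the drug works' corresponds to failing to reject H₀.
H₀ was not rejected but H₀ is false — a Type II error (false negative).

Type II error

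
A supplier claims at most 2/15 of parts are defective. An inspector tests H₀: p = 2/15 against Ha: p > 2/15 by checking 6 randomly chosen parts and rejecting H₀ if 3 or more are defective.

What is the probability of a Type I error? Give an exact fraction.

78928/2278125

α = P(reject H₀ | H₀ true) = P(K ≥ 3 | p = 2/15), K ~ Binomial(6, 2/15).
Via the complement, α = 1 − Σ_{j=0}^{2} C(6,j)(2/15)^j(13/15)^{6-j} = 78928/2278125.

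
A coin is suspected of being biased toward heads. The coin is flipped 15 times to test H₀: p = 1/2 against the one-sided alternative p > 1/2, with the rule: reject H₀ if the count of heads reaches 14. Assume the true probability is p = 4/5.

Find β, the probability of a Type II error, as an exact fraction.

A Type II error is failing to reject when Ha holds: with p = 4/5, β = P(S ≤ 13).
Summing C(15,j)·(4/5)^j·(1/5)^{15-j} for j = 0..13 gives 25417304461/30517578125.

25417304461/30517578125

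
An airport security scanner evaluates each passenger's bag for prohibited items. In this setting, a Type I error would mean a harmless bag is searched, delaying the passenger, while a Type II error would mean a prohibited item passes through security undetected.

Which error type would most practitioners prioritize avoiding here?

The Type II consequence (a prohibited item passes through security undetected) is more severe than the Type I consequence (a harmless bag is searched, delaying the passenger).

Type II error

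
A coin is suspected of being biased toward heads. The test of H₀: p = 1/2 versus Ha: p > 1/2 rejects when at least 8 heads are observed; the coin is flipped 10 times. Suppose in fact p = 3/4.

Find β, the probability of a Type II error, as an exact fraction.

124363/262144

A Type II error is failing to reject when Ha holds: with p = 3/4, β = P(X ≤ 7).
Adding the binomial probabilities P(X=0)+…+P(X=7) at p = 3/4 gives 124363/262144.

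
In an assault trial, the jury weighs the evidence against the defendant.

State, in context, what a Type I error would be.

A Type I error would mean concluding that the defendant is guilty when in fact the defendant is innocent.

With the conventional null hypothesis that the defendant is innocent:
A Type I error is rejecting H₀ when H₀ is true.
Here that means convicting the defendant when actually the defendant is innocent.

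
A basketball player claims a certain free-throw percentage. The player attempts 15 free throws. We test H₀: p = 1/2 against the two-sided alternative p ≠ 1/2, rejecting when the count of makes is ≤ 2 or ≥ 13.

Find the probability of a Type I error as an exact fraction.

121/16384

α = P(S ≤ 2 or S ≥ 13 | p = 1/2), S ~ Binomial(15, 1/2).
By symmetry, α = 2·P(S ≤ 2) = 2·(1 + 15 + 105)/32768 = 242/32768 = 121/16384.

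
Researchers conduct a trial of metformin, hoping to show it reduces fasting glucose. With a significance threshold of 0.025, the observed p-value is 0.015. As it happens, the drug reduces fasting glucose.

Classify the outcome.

The conventional null hypothesis is that the drug has no effect on fasting glucose.
Since p = 0.015 < α = 0.025, H₀ is rejected.
H₀ is false (actually the drug reduces fasting glucose).
The decision matches the true state — no error.

No error — this is a correct decision.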